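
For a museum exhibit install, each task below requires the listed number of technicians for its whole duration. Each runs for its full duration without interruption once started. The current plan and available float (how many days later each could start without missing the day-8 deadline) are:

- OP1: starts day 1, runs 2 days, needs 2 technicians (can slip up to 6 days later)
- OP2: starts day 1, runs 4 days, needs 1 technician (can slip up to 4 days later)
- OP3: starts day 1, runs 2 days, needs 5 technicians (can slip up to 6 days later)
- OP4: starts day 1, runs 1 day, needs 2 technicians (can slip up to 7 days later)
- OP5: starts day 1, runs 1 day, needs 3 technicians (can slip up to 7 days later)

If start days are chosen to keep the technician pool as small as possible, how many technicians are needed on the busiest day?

5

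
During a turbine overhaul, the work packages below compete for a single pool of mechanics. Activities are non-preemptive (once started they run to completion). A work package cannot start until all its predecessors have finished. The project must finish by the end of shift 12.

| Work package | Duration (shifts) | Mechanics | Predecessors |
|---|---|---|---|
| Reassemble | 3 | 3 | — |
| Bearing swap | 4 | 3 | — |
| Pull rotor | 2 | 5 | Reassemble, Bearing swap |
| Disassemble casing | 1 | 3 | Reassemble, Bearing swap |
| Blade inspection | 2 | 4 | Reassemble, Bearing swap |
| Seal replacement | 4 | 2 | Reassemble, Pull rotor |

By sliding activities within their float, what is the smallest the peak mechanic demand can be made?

Early-start (Reassemble@1, Bearing swap@1, Pull rotor@5, Disassemble casing@5, Blade inspection@5, Seal replacement@7) gives peak 12: s1:6  s2:6  s3:6  s4:3  s5:12  s6:9  s7:2  s8:2  s9:2  s10:2  s11:0  s12:0.
Shift Disassemble casing→7, Blade inspection→8.
Schedule Reassemble@1, Bearing swap@1, Pull rotor@5, Disassemble casing@7, Blade inspection@8, Seal replacement@7: s1:6  s2:6  s3:6  s4:3  s5:5  s6:5  s7:5  s8:6  s9:6  s10:2  s11:0  s12:0 — peak 6.

6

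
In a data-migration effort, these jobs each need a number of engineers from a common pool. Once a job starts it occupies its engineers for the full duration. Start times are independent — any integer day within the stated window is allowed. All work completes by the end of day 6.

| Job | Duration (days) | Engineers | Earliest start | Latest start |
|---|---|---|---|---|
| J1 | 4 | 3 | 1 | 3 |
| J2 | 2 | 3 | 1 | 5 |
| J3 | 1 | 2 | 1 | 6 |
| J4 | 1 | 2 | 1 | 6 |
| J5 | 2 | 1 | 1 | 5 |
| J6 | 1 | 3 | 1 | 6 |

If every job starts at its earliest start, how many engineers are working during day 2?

7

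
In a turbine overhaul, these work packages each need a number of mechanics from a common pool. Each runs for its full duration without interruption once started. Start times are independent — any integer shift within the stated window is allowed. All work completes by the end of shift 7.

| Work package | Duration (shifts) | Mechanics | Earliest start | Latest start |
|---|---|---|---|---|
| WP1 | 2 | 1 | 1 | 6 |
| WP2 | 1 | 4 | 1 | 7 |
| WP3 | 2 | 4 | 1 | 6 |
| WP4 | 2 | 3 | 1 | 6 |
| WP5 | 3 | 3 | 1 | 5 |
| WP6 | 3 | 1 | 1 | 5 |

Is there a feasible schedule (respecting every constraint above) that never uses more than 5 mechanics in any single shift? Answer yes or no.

The minimum achievable peak is 6; 5 < 6, so no feasible schedule stays within the cap.

no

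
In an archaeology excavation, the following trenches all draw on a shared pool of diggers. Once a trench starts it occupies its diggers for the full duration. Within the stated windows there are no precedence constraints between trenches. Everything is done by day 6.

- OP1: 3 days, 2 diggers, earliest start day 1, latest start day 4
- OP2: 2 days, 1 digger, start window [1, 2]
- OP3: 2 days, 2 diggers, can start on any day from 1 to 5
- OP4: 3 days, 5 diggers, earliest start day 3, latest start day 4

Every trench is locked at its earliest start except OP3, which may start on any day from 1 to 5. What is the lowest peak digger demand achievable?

7

OP3@1: d1:5  d2:5  d3:7  d4:5  d5:5  d6:0 → peak 7
OP3@2: d1:3  d2:5  d3:9  d4:5  d5:5  d6:0 → peak 9
OP3@3: d1:3  d2:3  d3:9  d4:7  d5:5  d6:0 → peak 9
OP3@4: d1:3  d2:3  d3:7  d4:7  d5:7  d6:0 → peak 7
OP3@5: d1:3  d2:3  d3:7  d4:5  d5:7  d6:2 → peak 7
Best is OP3@1, peak 7.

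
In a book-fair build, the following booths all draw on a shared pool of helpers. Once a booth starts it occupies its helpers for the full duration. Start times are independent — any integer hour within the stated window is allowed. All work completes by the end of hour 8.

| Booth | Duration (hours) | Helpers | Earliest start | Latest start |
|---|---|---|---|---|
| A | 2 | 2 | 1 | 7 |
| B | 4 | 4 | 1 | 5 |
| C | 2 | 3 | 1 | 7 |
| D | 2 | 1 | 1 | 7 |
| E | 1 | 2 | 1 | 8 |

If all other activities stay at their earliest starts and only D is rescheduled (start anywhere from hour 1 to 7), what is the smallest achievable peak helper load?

11

D@1: h1:12  h2:10  h3:4  h4:4  h5:0  h6:0  h7:0  h8:0 → peak 12
D@2: h1:11  h2:10  h3:5  h4:4  h5:0  h6:0  h7:0  h8:0 → peak 11
D@3: h1:11  h2:9  h3:5  h4:5  h5:0  h6:0  h7:0  h8:0 → peak 11
D@4: h1:11  h2:9  h3:4  h4:5  h5:1  h6:0  h7:0  h8:0 → peak 11
D@5: h1:11  h2:9  h3:4  h4:4  h5:1  h6:1  h7:0  h8:0 → peak 11
D@6: h1:11  h2:9  h3:4  h4:4  h5:0  h6:1  h7:1  h8:0 → peak 11
D@7: h1:11  h2:9  h3:4  h4:4  h5:0  h6:0  h7:1  h8:1 → peak 11
Best is D@2, peak 11.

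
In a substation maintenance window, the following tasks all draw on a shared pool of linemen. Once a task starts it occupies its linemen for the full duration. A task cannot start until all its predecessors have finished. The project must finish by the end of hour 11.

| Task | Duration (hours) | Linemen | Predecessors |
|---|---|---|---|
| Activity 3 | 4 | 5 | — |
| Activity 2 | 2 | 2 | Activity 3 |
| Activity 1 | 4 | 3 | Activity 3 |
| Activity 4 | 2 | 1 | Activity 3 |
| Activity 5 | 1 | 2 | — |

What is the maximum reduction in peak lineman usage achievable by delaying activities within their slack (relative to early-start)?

2

Early-start peak: h1:7  h2:5  h3:5  h4:5  h5:6  h6:6  h7:3  h8:3  h9:0  h10:0  h11:0 ⇒ 7.
Leveled (Activity 3@1, Activity 2@5, Activity 1@5, Activity 4@7, Activity 5@9): h1:5  h2:5  h3:5  h4:5  h5:5  h6:5  h7:4  h8:4  h9:2  h10:0  h11:0 ⇒ 5.
Reduction 7 − 5 = 2.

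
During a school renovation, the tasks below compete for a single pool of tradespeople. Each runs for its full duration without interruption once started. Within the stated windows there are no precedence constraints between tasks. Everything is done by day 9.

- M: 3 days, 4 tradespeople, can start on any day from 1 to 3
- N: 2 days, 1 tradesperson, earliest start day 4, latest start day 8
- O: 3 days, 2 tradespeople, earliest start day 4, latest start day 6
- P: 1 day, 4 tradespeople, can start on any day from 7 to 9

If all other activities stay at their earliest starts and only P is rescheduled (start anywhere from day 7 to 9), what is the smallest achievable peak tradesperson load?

P@7: d1:4  d2:4  d3:4  d4:3  d5:3  d6:2  d7:4  d8:0  d9:0 → peak 4
P@8: d1:4  d2:4  d3:4  d4:3  d5:3  d6:2  d7:0  d8:4  d9:0 → peak 4
P@9: d1:4  d2:4  d3:4  d4:3  d5:3  d6:2  d7:0  d8:0  d9:4 → peak 4
Best is P@7, peak 4.

4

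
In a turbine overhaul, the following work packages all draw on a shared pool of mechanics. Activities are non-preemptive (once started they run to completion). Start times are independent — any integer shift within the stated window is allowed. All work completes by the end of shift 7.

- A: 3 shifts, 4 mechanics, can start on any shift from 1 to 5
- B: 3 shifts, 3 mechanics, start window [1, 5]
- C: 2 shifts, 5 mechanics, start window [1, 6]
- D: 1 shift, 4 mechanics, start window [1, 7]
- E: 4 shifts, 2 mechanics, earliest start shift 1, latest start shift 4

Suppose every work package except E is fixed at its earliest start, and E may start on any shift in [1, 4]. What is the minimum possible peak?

16

E@1: s1:18  s2:14  s3:9  s4:2  s5:0  s6:0  s7:0 → peak 18
E@2: s1:16  s2:14  s3:9  s4:2  s5:2  s6:0  s7:0 → peak 16
E@3: s1:16  s2:12  s3:9  s4:2  s5:2  s6:2  s7:0 → peak 16
E@4: s1:16  s2:12  s3:7  s4:2  s5:2  s6:2  s7:2 → peak 16
Best is E@2, peak 16.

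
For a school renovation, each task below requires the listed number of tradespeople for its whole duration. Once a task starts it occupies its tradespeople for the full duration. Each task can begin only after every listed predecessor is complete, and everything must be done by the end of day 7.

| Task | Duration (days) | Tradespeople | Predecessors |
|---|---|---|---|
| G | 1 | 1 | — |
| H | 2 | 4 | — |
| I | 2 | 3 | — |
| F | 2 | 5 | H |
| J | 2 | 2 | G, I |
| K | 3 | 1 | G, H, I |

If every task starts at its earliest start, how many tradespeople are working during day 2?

7

At early start, day 2 has: H, I.
Demand: 4 + 3 = 7.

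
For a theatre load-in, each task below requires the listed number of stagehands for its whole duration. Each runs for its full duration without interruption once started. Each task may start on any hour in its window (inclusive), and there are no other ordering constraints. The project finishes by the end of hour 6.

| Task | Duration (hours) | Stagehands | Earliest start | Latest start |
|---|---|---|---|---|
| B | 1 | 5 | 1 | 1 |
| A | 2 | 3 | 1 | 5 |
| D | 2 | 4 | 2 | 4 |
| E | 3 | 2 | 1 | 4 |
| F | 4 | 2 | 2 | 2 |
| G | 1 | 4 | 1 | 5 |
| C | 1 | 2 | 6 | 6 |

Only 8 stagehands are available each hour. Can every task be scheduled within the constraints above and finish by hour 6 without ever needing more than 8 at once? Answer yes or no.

yes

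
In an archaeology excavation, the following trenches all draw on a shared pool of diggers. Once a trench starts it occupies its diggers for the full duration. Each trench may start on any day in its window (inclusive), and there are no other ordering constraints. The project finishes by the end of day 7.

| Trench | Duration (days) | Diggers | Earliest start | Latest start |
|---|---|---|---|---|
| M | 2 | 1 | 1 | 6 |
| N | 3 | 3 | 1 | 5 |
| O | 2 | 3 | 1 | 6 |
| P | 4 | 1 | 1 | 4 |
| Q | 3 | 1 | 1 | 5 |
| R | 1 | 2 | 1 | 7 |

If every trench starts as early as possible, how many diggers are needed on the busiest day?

11

Early-start schedule: M@1, N@1, O@1, P@1, Q@1, R@1.
Load per day: day 1: 11, day 2: 9, day 3: 5, day 4: 1, day 5: 0, day 6: 0, day 7: 0.
Peak is 11.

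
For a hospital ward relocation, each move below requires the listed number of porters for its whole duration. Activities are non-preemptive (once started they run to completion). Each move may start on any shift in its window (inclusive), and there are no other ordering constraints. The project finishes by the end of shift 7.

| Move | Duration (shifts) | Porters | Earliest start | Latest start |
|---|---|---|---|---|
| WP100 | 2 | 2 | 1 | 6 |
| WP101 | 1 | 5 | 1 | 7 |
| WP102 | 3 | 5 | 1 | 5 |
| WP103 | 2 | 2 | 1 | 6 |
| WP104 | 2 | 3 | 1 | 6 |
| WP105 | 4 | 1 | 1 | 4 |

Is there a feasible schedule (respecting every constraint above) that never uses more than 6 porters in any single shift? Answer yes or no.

no

The minimum achievable peak is 7; 6 < 7, so no feasible schedule stays within the cap.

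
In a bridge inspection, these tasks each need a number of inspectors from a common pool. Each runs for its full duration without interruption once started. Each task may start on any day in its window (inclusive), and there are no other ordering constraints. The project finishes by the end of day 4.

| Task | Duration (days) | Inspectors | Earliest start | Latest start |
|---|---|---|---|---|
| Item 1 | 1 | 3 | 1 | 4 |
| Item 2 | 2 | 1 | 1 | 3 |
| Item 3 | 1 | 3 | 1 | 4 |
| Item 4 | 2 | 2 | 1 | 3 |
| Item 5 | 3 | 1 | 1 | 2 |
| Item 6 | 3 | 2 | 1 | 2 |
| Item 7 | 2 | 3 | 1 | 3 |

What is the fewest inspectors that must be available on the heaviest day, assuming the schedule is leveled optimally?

7

Early-start (Item 1@1, Item 2@1, Item 3@1, Item 4@1, Item 5@1, Item 6@1, Item 7@1) gives peak 15: d1:15  d2:9  d3:3  d4:0.
Shift Item 2→2, Item 3→4, Item 5→2, Item 7→3.
Schedule Item 1@1, Item 2@2, Item 3@4, Item 4@1, Item 5@2, Item 6@1, Item 7@3: d1:7  d2:6  d3:7  d4:7 — peak 7.
Total inspector-days = 27 over 4 days ⇒ peak ≥ ⌈27/4⌉ = 7, so 7 is optimal.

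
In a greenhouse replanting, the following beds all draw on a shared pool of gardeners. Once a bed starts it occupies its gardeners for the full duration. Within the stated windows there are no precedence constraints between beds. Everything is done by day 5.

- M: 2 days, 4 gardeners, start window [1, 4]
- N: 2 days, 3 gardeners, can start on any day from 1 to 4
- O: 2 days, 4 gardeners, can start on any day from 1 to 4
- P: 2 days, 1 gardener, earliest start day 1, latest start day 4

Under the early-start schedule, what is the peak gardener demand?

Early-start schedule: M@1, N@1, O@1, P@1.
Load per day: day 1: 12, day 2: 12, day 3: 0, day 4: 0, day 5: 0.
Peak is 12.

12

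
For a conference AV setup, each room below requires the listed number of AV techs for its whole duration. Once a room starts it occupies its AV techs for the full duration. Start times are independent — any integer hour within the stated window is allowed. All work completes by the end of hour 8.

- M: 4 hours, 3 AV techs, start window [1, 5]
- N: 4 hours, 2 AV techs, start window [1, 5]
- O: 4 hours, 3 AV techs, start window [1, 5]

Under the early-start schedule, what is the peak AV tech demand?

8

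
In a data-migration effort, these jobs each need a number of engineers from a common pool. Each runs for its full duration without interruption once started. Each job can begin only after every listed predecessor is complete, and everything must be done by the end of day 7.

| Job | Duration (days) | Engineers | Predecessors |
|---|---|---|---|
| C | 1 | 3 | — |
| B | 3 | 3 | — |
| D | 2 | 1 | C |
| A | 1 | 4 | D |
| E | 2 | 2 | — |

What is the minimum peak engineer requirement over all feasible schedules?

4

Early-start (C@1, B@1, D@2, A@4, E@1) gives peak 8: d1:8  d2:6  d3:4  d4:4  d5:0  d6:0  d7:0.
Shift B→2, A→5, E→6.
Schedule C@1, B@2, D@2, A@5, E@6: d1:3  d2:4  d3:4  d4:3  d5:4  d6:2  d7:2 — peak 4.
Total engineer-days = 22 over 7 days ⇒ peak ≥ ⌈22/7⌉ = 4, so 4 is optimal.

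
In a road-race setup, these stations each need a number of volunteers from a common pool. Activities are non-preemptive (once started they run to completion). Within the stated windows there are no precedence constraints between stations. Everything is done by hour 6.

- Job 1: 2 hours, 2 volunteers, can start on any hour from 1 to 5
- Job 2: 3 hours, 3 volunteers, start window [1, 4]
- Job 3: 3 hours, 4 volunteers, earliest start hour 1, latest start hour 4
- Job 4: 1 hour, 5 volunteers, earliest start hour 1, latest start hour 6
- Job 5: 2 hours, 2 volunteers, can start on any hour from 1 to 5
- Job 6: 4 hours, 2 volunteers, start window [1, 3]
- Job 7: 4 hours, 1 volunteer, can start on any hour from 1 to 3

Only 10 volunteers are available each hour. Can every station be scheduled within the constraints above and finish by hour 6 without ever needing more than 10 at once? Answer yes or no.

yes

Schedule Job 1@1, Job 2@1, Job 3@4, Job 4@5, Job 5@3, Job 6@1, Job 7@1: h1:8  h2:8  h3:8  h4:9  h5:9  h6:4 — peak 9 ≤ 10.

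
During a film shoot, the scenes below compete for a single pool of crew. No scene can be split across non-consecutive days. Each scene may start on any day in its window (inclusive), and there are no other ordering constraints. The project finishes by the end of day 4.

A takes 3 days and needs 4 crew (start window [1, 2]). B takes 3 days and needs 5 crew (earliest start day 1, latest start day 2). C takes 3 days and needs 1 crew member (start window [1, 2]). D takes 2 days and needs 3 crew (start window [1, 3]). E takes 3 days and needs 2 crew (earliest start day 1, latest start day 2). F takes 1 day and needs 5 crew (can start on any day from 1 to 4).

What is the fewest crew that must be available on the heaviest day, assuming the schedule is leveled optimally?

Early-start (A@1, B@1, C@1, D@1, E@1, F@1) gives peak 20: d1:20  d2:15  d3:12  d4:0.
Shift F→4.
Schedule A@1, B@1, C@1, D@1, E@1, F@4: d1:15  d2:15  d3:12  d4:5 — peak 15.

15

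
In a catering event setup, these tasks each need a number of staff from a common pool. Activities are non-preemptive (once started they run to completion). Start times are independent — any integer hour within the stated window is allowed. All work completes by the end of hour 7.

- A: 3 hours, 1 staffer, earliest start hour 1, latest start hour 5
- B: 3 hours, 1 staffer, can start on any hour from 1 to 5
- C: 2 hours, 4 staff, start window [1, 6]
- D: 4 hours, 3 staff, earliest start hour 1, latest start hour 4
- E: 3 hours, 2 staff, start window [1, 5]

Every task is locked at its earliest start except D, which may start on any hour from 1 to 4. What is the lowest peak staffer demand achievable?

8

D@1: h1:11  h2:11  h3:7  h4:3  h5:0  h6:0  h7:0 → peak 11
D@2: h1:8  h2:11  h3:7  h4:3  h5:3  h6:0  h7:0 → peak 11
D@3: h1:8  h2:8  h3:7  h4:3  h5:3  h6:3  h7:0 → peak 8
D@4: h1:8  h2:8  h3:4  h4:3  h5:3  h6:3  h7:3 → peak 8
Best is D@3, peak 8.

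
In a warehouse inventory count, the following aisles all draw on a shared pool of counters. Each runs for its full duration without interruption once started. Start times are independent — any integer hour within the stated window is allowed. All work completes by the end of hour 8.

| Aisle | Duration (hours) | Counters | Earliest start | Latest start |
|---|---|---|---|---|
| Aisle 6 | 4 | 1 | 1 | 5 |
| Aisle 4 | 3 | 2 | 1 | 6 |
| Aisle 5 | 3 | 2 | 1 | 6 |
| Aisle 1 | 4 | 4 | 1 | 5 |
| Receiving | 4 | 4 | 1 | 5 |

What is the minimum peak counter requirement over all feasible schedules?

Early-start (Aisle 6@1, Aisle 4@1, Aisle 5@1, Aisle 1@1, Receiving@1) gives peak 13: h1:13  h2:13  h3:13  h4:9  h5:0  h6:0  h7:0  h8:0.
Shift Aisle 5→4, Receiving→5.
Schedule Aisle 6@1, Aisle 4@1, Aisle 5@4, Aisle 1@1, Receiving@5: h1:7  h2:7  h3:7  h4:7  h5:6  h6:6  h7:4  h8:4 — peak 7.

7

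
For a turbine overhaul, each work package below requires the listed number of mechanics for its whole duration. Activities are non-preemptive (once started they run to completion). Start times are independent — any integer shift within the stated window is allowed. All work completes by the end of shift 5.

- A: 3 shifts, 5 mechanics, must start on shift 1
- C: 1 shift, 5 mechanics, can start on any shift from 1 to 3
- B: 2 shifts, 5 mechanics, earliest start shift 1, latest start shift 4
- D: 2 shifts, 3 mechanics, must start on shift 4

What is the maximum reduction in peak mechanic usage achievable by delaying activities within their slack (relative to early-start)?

5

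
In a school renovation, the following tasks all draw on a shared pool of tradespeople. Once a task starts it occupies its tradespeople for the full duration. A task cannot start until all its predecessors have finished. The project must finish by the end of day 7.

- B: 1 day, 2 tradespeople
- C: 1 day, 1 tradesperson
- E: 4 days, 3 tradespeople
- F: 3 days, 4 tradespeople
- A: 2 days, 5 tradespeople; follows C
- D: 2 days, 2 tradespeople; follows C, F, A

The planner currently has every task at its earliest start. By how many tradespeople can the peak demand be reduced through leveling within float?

Early-start peak: d1:10  d2:12  d3:12  d4:5  d5:2  d6:0  d7:0 ⇒ 12.
Leveled (B@1, C@1, E@2, F@1, A@4, D@6): d1:7  d2:7  d3:7  d4:8  d5:8  d6:2  d7:2 ⇒ 8.
Reduction 12 − 8 = 4.

4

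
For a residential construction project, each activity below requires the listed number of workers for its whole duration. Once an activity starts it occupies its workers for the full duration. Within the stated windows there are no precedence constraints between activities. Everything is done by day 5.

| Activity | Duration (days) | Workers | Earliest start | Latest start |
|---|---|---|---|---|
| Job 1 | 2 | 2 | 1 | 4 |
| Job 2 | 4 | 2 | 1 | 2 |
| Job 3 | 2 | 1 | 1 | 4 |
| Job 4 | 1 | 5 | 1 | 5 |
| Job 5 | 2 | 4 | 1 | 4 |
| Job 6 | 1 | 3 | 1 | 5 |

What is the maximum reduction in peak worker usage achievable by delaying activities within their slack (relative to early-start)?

10

Early-start peak: d1:17  d2:9  d3:2  d4:2  d5:0 ⇒ 17.
Leveled (Job 1@1, Job 2@1, Job 3@1, Job 4@3, Job 5@4, Job 6@5): d1:5  d2:5  d3:7  d4:6  d5:7 ⇒ 7.
Reduction 17 − 7 = 10.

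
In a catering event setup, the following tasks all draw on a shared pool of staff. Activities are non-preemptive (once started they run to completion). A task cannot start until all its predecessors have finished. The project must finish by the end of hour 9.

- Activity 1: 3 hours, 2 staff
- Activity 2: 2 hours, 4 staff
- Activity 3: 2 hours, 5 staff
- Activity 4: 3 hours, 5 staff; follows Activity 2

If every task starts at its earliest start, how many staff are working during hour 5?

At early start, hour 5 has: Activity 4.
Demand: 5 = 5.

5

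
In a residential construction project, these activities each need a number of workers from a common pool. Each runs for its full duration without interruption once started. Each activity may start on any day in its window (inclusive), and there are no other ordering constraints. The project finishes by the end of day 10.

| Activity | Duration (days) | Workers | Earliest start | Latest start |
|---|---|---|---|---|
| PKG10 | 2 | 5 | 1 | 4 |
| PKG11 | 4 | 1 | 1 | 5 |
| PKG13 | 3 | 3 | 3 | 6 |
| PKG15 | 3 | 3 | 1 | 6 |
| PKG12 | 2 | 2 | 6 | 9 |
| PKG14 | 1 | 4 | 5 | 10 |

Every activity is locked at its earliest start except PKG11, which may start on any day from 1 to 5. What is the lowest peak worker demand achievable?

PKG11@1: d1:9  d2:9  d3:7  d4:4  d5:7  d6:2  d7:2  d8:0  d9:0  d10:0 → peak 9
PKG11@2: d1:8  d2:9  d3:7  d4:4  d5:8  d6:2  d7:2  d8:0  d9:0  d10:0 → peak 9
PKG11@3: d1:8  d2:8  d3:7  d4:4  d5:8  d6:3  d7:2  d8:0  d9:0  d10:0 → peak 8
PKG11@4: d1:8  d2:8  d3:6  d4:4  d5:8  d6:3  d7:3  d8:0  d9:0  d10:0 → peak 8
PKG11@5: d1:8  d2:8  d3:6  d4:3  d5:8  d6:3  d7:3  d8:1  d9:0  d10:0 → peak 8
Best is PKG11@3, peak 8.

8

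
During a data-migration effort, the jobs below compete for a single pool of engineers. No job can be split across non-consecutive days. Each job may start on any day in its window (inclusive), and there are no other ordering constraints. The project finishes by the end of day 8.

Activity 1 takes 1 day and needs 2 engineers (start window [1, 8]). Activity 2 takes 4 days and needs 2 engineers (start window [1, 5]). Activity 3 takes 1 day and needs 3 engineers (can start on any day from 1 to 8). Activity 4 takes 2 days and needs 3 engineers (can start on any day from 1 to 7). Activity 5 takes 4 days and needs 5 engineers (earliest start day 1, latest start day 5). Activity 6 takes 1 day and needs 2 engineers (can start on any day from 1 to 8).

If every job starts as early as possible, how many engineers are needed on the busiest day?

Early-start schedule: Activity 1@1, Activity 2@1, Activity 3@1, Activity 4@1, Activity 5@1, Activity 6@1.
Load per day: day 1: 17, day 2: 10, day 3: 7, day 4: 7, day 5: 0, day 6: 0, day 7: 0, day 8: 0.
Peak is 17.

17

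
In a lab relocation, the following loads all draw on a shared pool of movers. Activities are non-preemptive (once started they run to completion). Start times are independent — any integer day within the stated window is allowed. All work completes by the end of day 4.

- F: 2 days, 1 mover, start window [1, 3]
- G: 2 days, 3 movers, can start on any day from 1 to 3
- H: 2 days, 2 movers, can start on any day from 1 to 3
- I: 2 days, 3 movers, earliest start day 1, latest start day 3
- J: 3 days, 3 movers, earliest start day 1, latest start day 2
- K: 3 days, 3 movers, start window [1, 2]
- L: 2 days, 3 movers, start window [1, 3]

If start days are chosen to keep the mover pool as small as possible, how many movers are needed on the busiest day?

Early-start (F@1, G@1, H@1, I@1, J@1, K@1, L@1) gives peak 18: d1:18  d2:18  d3:6  d4:0.
Shift I→3, L→3.
Schedule F@1, G@1, H@1, I@3, J@1, K@1, L@3: d1:12  d2:12  d3:12  d4:6 — peak 12.

12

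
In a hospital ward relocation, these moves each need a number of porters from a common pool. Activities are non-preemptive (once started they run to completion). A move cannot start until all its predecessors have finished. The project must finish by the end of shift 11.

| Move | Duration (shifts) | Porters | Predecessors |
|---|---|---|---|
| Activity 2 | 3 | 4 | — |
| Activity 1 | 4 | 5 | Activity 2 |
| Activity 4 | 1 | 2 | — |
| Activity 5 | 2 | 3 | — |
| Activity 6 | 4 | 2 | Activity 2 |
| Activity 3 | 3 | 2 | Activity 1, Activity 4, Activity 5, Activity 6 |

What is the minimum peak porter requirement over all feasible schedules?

Early-start (Activity 2@1, Activity 1@4, Activity 4@1, Activity 5@1, Activity 6@4, Activity 3@8) gives peak 9: s1:9  s2:7  s3:4  s4:7  s5:7  s6:7  s7:7  s8:2  s9:2  s10:2  s11:0.
Shift Activity 5→2.
Schedule Activity 2@1, Activity 1@4, Activity 4@1, Activity 5@2, Activity 6@4, Activity 3@8: s1:6  s2:7  s3:7  s4:7  s5:7  s6:7  s7:7  s8:2  s9:2  s10:2  s11:0 — peak 7.

7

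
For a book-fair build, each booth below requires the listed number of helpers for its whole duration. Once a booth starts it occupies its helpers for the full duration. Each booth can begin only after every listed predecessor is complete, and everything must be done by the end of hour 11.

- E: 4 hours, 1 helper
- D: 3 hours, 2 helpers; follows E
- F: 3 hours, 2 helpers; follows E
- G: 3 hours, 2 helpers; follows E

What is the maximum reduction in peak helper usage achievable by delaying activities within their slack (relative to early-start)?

Early-start peak: h1:1  h2:1  h3:1  h4:1  h5:6  h6:6  h7:6  h8:0  h9:0  h10:0  h11:0 ⇒ 6.
Leveled (E@1, D@5, F@5, G@8): h1:1  h2:1  h3:1  h4:1  h5:4  h6:4  h7:4  h8:2  h9:2  h10:2  h11:0 ⇒ 4.
Reduction 6 − 4 = 2.

2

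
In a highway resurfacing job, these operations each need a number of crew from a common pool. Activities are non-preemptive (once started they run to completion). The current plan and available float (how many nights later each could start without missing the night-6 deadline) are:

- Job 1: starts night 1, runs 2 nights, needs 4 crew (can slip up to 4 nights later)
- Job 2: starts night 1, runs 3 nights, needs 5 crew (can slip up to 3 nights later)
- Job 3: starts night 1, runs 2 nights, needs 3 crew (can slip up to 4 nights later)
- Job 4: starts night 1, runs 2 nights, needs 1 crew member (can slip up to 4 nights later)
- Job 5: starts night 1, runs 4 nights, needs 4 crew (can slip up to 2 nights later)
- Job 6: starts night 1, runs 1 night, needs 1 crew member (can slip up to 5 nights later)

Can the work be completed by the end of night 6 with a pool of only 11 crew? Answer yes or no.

yes

Schedule Job 1@1, Job 2@1, Job 3@4, Job 4@4, Job 5@3, Job 6@4: n1:9  n2:9  n3:9  n4:9  n5:8  n6:4 — peak 9 ≤ 11.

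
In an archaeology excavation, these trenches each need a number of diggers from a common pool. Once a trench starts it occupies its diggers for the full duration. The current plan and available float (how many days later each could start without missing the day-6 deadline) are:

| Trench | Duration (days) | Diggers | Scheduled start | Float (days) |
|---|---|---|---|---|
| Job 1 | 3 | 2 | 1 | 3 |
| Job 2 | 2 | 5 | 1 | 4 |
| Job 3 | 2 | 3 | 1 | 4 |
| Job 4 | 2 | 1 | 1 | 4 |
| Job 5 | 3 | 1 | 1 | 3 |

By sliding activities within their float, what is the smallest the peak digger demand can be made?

6

Early-start (Job 1@1, Job 2@1, Job 3@1, Job 4@1, Job 5@1) gives peak 12: d1:12  d2:12  d3:3  d4:0  d5:0  d6:0.
Shift Job 2→4, Job 5→3.
Schedule Job 1@1, Job 2@4, Job 3@1, Job 4@1, Job 5@3: d1:6  d2:6  d3:3  d4:6  d5:6  d6:0 — peak 6.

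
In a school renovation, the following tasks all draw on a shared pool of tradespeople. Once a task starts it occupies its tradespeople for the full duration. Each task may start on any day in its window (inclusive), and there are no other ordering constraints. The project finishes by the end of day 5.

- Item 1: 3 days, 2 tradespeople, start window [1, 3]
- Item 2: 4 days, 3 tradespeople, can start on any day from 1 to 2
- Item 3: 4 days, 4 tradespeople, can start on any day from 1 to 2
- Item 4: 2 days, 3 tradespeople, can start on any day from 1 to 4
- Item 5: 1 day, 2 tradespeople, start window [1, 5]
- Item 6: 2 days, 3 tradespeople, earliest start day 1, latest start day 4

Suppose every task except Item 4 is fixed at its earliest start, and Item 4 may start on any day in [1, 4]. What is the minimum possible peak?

14

Item 4@1: d1:17  d2:15  d3:9  d4:7  d5:0 → peak 17
Item 4@2: d1:14  d2:15  d3:12  d4:7  d5:0 → peak 15
Item 4@3: d1:14  d2:12  d3:12  d4:10  d5:0 → peak 14
Item 4@4: d1:14  d2:12  d3:9  d4:10  d5:3 → peak 14
Best is Item 4@3, peak 14.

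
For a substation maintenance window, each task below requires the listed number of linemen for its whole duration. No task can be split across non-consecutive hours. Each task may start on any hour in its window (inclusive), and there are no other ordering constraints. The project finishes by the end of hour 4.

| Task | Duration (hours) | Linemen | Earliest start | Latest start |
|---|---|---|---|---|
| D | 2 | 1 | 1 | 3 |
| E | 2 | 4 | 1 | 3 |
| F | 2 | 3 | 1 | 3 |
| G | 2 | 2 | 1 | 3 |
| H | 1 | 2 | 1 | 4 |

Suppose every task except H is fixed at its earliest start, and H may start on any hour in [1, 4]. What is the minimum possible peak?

10

H@1: h1:12  h2:10  h3:0  h4:0 → peak 12
H@2: h1:10  h2:12  h3:0  h4:0 → peak 12
H@3: h1:10  h2:10  h3:2  h4:0 → peak 10
H@4: h1:10  h2:10  h3:0  h4:2 → peak 10
Best is H@3, peak 10.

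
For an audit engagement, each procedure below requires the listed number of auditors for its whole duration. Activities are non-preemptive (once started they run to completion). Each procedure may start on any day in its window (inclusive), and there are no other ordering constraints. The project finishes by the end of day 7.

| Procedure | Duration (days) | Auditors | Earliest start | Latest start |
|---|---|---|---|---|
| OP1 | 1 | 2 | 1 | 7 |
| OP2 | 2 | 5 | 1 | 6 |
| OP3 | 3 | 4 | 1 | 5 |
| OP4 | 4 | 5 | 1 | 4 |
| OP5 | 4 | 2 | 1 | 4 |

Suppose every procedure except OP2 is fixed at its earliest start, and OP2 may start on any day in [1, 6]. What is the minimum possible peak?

13

OP2@1: d1:18  d2:16  d3:11  d4:7  d5:0  d6:0  d7:0 → peak 18
OP2@2: d1:13  d2:16  d3:16  d4:7  d5:0  d6:0  d7:0 → peak 16
OP2@3: d1:13  d2:11  d3:16  d4:12  d5:0  d6:0  d7:0 → peak 16
OP2@4: d1:13  d2:11  d3:11  d4:12  d5:5  d6:0  d7:0 → peak 13
OP2@5: d1:13  d2:11  d3:11  d4:7  d5:5  d6:5  d7:0 → peak 13
OP2@6: d1:13  d2:11  d3:11  d4:7  d5:0  d6:5  d7:5 → peak 13
Best is OP2@4, peak 13.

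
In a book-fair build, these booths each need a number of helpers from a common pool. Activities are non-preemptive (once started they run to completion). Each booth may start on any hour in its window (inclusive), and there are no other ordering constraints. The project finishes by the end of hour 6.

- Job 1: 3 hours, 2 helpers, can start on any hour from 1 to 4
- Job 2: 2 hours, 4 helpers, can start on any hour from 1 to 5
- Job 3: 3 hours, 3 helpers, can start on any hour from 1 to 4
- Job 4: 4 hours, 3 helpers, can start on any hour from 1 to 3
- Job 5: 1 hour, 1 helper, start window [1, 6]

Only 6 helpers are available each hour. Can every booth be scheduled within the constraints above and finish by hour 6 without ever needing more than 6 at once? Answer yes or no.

Schedule Job 1@1, Job 2@1, Job 3@4, Job 4@3, Job 5@3: h1:6  h2:6  h3:6  h4:6  h5:6  h6:6 — peak 6 ≤ 6.

yes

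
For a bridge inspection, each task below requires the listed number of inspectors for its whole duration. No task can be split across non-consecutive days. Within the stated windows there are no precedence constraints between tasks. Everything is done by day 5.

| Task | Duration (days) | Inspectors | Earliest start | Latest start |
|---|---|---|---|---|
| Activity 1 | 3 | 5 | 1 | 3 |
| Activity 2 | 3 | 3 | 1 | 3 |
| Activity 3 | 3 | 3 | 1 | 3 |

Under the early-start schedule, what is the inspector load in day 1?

11

At early start, day 1 has: Activity 1, Activity 2, Activity 3.
Demand: 5 + 3 + 3 = 11.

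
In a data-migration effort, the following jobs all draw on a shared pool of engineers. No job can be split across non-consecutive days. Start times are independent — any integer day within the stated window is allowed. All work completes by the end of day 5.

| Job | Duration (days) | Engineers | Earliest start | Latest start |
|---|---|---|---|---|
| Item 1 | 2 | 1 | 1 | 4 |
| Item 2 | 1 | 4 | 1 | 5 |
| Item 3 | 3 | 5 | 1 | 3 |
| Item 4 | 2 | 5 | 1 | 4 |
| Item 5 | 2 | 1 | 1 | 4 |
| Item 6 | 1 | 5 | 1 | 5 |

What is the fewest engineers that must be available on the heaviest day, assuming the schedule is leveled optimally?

10

Early-start (Item 1@1, Item 2@1, Item 3@1, Item 4@1, Item 5@1, Item 6@1) gives peak 21: d1:21  d2:12  d3:5  d4:0  d5:0.
Shift Item 4→3, Item 5→4, Item 6→5.
Schedule Item 1@1, Item 2@1, Item 3@1, Item 4@3, Item 5@4, Item 6@5: d1:10  d2:6  d3:10  d4:6  d5:6 — peak 10.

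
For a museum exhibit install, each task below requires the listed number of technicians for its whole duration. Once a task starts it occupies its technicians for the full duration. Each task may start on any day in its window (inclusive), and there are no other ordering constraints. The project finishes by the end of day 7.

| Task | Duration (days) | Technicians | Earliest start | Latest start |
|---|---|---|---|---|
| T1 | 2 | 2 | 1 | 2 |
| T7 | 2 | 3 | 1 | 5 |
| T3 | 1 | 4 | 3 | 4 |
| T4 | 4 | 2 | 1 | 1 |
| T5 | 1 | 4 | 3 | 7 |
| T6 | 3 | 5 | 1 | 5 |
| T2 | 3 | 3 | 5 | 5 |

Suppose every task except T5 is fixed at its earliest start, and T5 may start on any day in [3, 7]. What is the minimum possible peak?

T5@3: d1:12  d2:12  d3:15  d4:2  d5:3  d6:3  d7:3 → peak 15
T5@4: d1:12  d2:12  d3:11  d4:6  d5:3  d6:3  d7:3 → peak 12
T5@5: d1:12  d2:12  d3:11  d4:2  d5:7  d6:3  d7:3 → peak 12
T5@6: d1:12  d2:12  d3:11  d4:2  d5:3  d6:7  d7:3 → peak 12
T5@7: d1:12  d2:12  d3:11  d4:2  d5:3  d6:3  d7:7 → peak 12
Best is T5@4, peak 12.

12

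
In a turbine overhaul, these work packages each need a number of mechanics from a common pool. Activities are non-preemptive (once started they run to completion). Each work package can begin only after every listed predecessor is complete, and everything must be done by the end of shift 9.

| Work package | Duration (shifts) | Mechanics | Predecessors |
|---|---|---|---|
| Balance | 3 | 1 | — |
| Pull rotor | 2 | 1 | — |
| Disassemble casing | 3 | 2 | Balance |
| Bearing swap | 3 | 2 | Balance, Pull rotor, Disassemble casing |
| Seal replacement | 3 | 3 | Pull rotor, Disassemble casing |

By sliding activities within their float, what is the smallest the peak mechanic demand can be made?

5

Schedule Balance@1, Pull rotor@1, Disassemble casing@4, Bearing swap@7, Seal replacement@7: s1:2  s2:2  s3:1  s4:2  s5:2  s6:2  s7:5  s8:5  s9:5 — peak 5.
No arrangement of the 5 feasible schedules does better.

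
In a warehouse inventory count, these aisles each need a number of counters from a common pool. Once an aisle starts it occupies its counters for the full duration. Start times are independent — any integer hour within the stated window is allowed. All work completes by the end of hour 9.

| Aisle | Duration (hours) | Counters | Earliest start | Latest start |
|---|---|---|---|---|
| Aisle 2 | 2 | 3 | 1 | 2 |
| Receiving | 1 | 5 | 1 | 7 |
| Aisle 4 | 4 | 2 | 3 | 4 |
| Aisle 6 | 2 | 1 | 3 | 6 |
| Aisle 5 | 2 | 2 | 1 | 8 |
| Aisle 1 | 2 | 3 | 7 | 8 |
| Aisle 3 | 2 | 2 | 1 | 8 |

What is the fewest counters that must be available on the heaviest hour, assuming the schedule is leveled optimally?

5

Early-start (Aisle 2@1, Receiving@1, Aisle 4@3, Aisle 6@3, Aisle 5@1, Aisle 1@7, Aisle 3@1) gives peak 12: h1:12  h2:7  h3:3  h4:3  h5:2  h6:2  h7:3  h8:3  h9:0.
Shift Receiving→3, Aisle 4→4, Aisle 6→4, Aisle 3→4.
Schedule Aisle 2@1, Receiving@3, Aisle 4@4, Aisle 6@4, Aisle 5@1, Aisle 1@7, Aisle 3@4: h1:5  h2:5  h3:5  h4:5  h5:5  h6:2  h7:5  h8:3  h9:0 — peak 5.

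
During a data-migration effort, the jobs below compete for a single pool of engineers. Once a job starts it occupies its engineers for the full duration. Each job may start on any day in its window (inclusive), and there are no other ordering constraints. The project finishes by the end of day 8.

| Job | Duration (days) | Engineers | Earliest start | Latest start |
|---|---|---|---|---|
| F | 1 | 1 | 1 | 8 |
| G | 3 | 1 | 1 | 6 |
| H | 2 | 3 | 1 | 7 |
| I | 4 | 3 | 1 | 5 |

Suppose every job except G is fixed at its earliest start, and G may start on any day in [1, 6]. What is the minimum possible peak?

7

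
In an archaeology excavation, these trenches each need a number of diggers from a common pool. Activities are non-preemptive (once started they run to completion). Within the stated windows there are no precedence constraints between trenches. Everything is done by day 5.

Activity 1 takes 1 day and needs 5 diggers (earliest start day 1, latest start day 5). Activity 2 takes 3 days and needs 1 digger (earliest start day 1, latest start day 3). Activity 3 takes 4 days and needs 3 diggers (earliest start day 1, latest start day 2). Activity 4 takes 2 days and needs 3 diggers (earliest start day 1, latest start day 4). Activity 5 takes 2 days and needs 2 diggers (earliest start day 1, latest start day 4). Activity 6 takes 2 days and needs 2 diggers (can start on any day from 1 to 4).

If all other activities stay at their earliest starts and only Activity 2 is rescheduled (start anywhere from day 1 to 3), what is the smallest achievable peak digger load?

Activity 2@1: d1:16  d2:11  d3:4  d4:3  d5:0 → peak 16
Activity 2@2: d1:15  d2:11  d3:4  d4:4  d5:0 → peak 15
Activity 2@3: d1:15  d2:10  d3:4  d4:4  d5:1 → peak 15
Best is Activity 2@2, peak 15.

15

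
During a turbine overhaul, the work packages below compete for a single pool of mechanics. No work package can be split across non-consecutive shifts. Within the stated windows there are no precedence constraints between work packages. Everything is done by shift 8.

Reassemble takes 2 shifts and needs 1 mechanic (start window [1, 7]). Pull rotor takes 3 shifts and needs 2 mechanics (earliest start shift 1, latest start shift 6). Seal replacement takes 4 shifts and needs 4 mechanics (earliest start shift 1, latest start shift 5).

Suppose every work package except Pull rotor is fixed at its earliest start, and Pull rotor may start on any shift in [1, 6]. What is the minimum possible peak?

Pull rotor@1: s1:7  s2:7  s3:6  s4:4  s5:0  s6:0  s7:0  s8:0 → peak 7
Pull rotor@2: s1:5  s2:7  s3:6  s4:6  s5:0  s6:0  s7:0  s8:0 → peak 7
Pull rotor@3: s1:5  s2:5  s3:6  s4:6  s5:2  s6:0  s7:0  s8:0 → peak 6
Pull rotor@4: s1:5  s2:5  s3:4  s4:6  s5:2  s6:2  s7:0  s8:0 → peak 6
Pull rotor@5: s1:5  s2:5  s3:4  s4:4  s5:2  s6:2  s7:2  s8:0 → peak 5
Pull rotor@6: s1:5  s2:5  s3:4  s4:4  s5:0  s6:2  s7:2  s8:2 → peak 5
Best is Pull rotor@5, peak 5.

5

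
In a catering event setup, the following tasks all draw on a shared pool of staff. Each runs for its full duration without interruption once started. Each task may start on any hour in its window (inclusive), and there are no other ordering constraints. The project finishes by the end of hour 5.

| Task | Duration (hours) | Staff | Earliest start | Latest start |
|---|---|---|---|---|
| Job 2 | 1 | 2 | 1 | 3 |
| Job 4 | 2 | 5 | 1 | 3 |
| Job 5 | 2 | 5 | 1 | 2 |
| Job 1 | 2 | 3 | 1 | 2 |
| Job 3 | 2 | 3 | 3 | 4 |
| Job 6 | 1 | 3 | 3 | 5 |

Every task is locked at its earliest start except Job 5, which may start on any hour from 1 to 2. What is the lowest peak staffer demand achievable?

13

Job 5@1: h1:15  h2:13  h3:6  h4:3  h5:0 → peak 15
Job 5@2: h1:10  h2:13  h3:11  h4:3  h5:0 → peak 13
Best is Job 5@2, peak 13.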